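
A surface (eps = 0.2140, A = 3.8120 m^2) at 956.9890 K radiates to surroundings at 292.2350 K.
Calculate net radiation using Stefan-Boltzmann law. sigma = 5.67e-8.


T^4 = 8.3874e+11
Tsurr^4 = 7.2934e+09
Q = 0.2140 * 5.67e-8 * 3.8120 * 8.3145e+11 = 38457.8081 W

38457.8081 W


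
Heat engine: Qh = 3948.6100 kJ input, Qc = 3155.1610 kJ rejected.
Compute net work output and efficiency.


W = 3948.6100 - 3155.1610 = 793.4490 kJ
eta = 793.4490 / 3948.6100 = 0.2009 = 20.0944%

W = 793.4490 kJ, eta = 20.0944%


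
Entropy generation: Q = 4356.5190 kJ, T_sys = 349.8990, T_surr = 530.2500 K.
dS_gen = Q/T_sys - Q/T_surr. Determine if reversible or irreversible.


dS_sys = 4356.5190/349.8990 = 12.4508 kJ/K
dS_surr = -4356.5190/530.2500 = -8.2160 kJ/K
dS_gen = 12.4508 - 8.2160 = 4.2348 kJ/K (irreversible)

dS_gen = 4.2348 kJ/K, irreversible


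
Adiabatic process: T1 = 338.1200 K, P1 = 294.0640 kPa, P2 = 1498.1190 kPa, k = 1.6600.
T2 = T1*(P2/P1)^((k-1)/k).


(k-1)/k = 0.3976
(P2/P1)^exp = 1.9105
T2 = 338.1200 * 1.9105 = 645.9647 K

645.9647 K


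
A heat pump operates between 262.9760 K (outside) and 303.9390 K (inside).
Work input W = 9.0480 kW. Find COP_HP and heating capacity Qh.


COP = 303.9390 / 40.9630 = 7.4198
Qh = 7.4198 * 9.0480 = 67.1347 kW

COP = 7.4198, Qh = 67.1347 kW


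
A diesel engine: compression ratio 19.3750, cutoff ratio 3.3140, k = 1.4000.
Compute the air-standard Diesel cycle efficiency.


r^(k-1) = 3.2726
rc^k = 5.3517
eta = 0.5895 = 58.9538%

58.9538%


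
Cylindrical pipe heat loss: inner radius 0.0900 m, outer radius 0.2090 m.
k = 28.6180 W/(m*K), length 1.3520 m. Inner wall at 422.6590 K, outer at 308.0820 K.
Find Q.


dT = 114.5770 K
ln(ro/ri) = 0.8425
Q = 2*pi*28.6180*1.3520*114.5770 / 0.8425 = 33060.5980 W

33060.5980 W


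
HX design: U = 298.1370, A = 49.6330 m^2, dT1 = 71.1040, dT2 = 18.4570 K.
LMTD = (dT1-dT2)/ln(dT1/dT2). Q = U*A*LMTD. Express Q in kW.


LMTD = 39.0354 K
Q = 298.1370 * 49.6330 * 39.0354 = 577623.3081 W = 577.6233 kW

577.6233 kW


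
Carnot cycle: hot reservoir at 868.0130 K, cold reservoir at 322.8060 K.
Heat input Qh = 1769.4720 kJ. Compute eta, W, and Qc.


eta = 1 - 322.8060/868.0130 = 0.6281
W = 0.6281 * 1769.4720 = 1111.4217 kJ
Qc = 1769.4720 - 1111.4217 = 658.0503 kJ

eta = 62.8109%, W = 1111.4217 kJ, Qc = 658.0503 kJ


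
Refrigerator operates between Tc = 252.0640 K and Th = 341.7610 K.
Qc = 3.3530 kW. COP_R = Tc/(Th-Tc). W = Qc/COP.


COP = 252.0640 / 89.6970 = 2.8102
W = 3.3530 / 2.8102 = 1.1932 kW

COP = 2.8102, W = 1.1932 kW


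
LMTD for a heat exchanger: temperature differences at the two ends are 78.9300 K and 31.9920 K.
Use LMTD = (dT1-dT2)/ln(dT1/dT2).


dT1/dT2 = 2.4672
ln(dT1/dT2) = 0.9031
LMTD = 46.9380 / 0.9031 = 51.9757 K

51.9757 K


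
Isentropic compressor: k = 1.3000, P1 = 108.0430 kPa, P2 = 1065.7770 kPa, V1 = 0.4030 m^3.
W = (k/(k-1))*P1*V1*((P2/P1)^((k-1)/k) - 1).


(k-1)/k = 0.2308
(P2/P1)^exp = 1.6959
W = 4.3333 * 108.0430 * 0.4030 * (1.6959 - 1) = 131.3021 kJ

131.3021 kJ


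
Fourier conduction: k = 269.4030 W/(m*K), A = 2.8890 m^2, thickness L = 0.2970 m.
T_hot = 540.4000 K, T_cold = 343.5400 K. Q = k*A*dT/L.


dT = 196.8600 K
Q = 269.4030 * 2.8890 * 196.8600 / 0.2970 = 515882.7436 W

515882.7436 W


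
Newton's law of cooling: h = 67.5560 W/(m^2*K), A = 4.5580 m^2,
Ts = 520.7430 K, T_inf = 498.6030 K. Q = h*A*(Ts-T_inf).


dT = 22.1400 K
Q = 67.5560 * 4.5580 * 22.1400 = 6817.3543 W

6817.3543 W


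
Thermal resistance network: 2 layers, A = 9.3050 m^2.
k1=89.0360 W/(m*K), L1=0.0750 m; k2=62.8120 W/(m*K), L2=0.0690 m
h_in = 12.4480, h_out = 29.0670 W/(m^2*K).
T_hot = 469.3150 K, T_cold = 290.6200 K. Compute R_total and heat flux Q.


R_conv_in = 1/(12.4480*9.3050) = 0.0086
R_1 = 0.0750/(89.0360*9.3050) = 9.0527e-05
R_2 = 0.0690/(62.8120*9.3050) = 0.0001
R_conv_out = 1/(29.0670*9.3050) = 0.0037
R_total = 0.0125 K/W
Q = 178.6950 / 0.0125 = 14250.7771 W

R_total = 0.0125 K/W, Q = 14250.7771 W


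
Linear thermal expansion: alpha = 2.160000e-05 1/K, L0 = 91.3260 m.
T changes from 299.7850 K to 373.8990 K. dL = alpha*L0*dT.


dT = 74.1140 K
dL = 2.160000e-05 * 91.3260 * 74.1140 = 0.146200 m
L_final = 91.472200 m

dL = 0.146200 m


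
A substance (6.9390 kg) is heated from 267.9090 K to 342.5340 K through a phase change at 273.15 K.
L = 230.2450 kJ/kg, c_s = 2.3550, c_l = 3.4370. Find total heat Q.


Q1 (sensible, solid) = 6.9390 * 2.3550 * 5.2410 = 85.6450 kJ
Q2 (latent) = 6.9390 * 230.2450 = 1597.6701 kJ
Q3 (sensible, liquid) = 6.9390 * 3.4370 * 69.3840 = 1654.7628 kJ
Q_total = 3338.0779 kJ

3338.0779 kJ


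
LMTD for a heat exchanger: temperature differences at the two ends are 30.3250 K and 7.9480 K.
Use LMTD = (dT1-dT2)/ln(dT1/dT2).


dT1/dT2 = 3.8154
ln(dT1/dT2) = 1.3391
LMTD = 22.3770 / 1.3391 = 16.7111 K

16.7111 K


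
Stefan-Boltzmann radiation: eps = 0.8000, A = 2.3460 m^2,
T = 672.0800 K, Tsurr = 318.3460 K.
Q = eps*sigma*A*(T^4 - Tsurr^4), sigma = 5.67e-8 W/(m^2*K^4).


T^4 = 2.0403e+11
Tsurr^4 = 1.0271e+10
Q = 0.8000 * 5.67e-8 * 2.3460 * 1.9375e+11 = 20618.3098 W

20618.3098 W


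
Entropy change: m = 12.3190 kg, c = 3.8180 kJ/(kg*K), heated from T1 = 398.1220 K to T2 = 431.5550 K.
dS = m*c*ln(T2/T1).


T2/T1 = 1.0840
ln(T2/T1) = 0.0806
dS = 12.3190 * 3.8180 * 0.0806 = 3.7927 kJ/K

3.7927 kJ/K


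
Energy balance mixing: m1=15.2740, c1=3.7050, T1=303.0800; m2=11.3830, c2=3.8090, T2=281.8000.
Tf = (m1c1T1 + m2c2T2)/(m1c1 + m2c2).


num = 29369.5900
den = 99.9480
Tf = 293.8487 K

293.8487 K


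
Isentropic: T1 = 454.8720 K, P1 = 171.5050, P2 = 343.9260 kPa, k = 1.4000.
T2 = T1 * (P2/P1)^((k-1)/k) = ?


(k-1)/k = 0.2857
(P2/P1)^exp = 1.2199
T2 = 454.8720 * 1.2199 = 554.9179 K

554.9179 K


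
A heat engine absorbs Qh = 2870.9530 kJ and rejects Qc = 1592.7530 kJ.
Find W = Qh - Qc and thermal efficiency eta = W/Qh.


W = 2870.9530 - 1592.7530 = 1278.2000 kJ
eta = 1278.2000 / 2870.9530 = 0.4452 = 44.5218%

W = 1278.2000 kJ, eta = 44.5218%


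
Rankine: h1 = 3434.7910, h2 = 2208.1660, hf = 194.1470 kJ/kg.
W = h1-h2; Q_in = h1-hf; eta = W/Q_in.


W = 1226.6250 kJ/kg
Q_in = 3240.6440 kJ/kg
eta = 0.3785 = 37.8513%

eta = 37.8513%


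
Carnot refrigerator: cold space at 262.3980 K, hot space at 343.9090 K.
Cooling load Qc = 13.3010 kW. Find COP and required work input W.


COP = 262.3980 / 81.5110 = 3.2192
W = 13.3010 / 3.2192 = 4.1318 kW

COP = 3.2192, W = 4.1318 kW


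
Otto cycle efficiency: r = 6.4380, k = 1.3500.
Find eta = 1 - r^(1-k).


r^(k-1) = 1.9189
eta = 1 - 1/1.9189 = 0.4789 = 47.8881%

47.8881%


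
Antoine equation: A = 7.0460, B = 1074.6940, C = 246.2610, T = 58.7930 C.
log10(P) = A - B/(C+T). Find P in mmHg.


C+T = 305.0540
B/(C+T) = 3.5230
log10(P) = 7.0460 - 3.5230 = 3.5230
P = 10^3.5230 = 3334.5471 mmHg

3334.5471 mmHg


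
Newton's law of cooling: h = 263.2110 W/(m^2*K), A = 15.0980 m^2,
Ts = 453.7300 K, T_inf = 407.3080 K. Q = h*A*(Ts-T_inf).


dT = 46.4220 K
Q = 263.2110 * 15.0980 * 46.4220 = 184479.1562 W

184479.1562 W


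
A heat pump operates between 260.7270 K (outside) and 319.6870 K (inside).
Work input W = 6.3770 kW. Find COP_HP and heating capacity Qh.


COP = 319.6870 / 58.9600 = 5.4221
Qh = 5.4221 * 6.3770 = 34.5767 kW

COP = 5.4221, Qh = 34.5767 kW


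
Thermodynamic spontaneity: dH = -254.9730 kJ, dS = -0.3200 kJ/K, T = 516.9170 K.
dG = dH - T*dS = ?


T*dS = 516.9170 * -0.3200 = -165.4134 kJ
dG = -254.9730 + 165.4134 = -89.5596 kJ (spontaneous)

dG = -89.5596 kJ, spontaneous


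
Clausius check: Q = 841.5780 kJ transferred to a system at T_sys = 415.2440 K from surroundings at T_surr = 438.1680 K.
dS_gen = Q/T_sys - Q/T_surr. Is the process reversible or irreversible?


dS_sys = 841.5780/415.2440 = 2.0267 kJ/K
dS_surr = -841.5780/438.1680 = -1.9207 kJ/K
dS_gen = 2.0267 - 1.9207 = 0.1060 kJ/K (irreversible)

dS_gen = 0.1060 kJ/K, irreversible


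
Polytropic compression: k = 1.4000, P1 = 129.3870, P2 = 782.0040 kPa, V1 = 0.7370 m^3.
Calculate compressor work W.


(k-1)/k = 0.2857
(P2/P1)^exp = 1.6720
W = 3.5000 * 129.3870 * 0.7370 * (1.6720 - 1) = 224.2794 kJ

224.2794 kJ


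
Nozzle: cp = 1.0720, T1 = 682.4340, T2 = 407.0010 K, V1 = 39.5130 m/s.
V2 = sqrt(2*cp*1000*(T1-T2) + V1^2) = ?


dT = 275.4330 K
2*cp*1000*dT = 590528.3520
V1^2 = 1561.2772
V2 = sqrt(592089.6292) = 769.4736 m/s

769.4736 m/s


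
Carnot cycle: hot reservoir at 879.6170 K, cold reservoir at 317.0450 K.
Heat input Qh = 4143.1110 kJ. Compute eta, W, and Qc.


eta = 1 - 317.0450/879.6170 = 0.6396
W = 0.6396 * 4143.1110 = 2649.7876 kJ
Qc = 4143.1110 - 2649.7876 = 1493.3234 kJ

eta = 63.9565%, W = 2649.7876 kJ, Qc = 1493.3234 kJ


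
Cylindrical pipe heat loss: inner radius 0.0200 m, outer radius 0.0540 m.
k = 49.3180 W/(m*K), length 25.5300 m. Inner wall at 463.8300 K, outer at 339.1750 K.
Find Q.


dT = 124.6550 K
ln(ro/ri) = 0.9933
Q = 2*pi*49.3180*25.5300*124.6550 / 0.9933 = 992856.5232 W

992856.5232 W


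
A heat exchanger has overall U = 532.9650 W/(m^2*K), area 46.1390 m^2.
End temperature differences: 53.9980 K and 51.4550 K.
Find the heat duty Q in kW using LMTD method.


LMTD = 52.7163 K
Q = 532.9650 * 46.1390 * 52.7163 = 1296318.1571 W = 1296.3182 kW

1296.3182 kW


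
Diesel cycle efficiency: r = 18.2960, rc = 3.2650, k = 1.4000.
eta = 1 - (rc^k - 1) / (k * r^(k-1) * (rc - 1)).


r^(k-1) = 3.1985
rc^k = 5.2413
eta = 0.5818 = 58.1826%

58.1826%


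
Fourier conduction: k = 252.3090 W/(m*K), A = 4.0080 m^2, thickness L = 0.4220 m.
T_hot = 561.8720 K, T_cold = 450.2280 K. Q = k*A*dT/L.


dT = 111.6440 K
Q = 252.3090 * 4.0080 * 111.6440 / 0.4220 = 267536.7163 W

267536.7163 W


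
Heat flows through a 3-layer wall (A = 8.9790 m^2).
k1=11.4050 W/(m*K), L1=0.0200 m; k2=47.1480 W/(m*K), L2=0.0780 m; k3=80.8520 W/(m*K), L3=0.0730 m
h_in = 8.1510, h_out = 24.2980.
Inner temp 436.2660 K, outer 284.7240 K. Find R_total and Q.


R_conv_in = 1/(8.1510*8.9790) = 0.0137
R_1 = 0.0200/(11.4050*8.9790) = 0.0002
R_2 = 0.0780/(47.1480*8.9790) = 0.0002
R_3 = 0.0730/(80.8520*8.9790) = 0.0001
R_conv_out = 1/(24.2980*8.9790) = 0.0046
R_total = 0.0187 K/W
Q = 151.5420 / 0.0187 = 8092.1126 W

R_total = 0.0187 K/W, Q = 8092.1126 W


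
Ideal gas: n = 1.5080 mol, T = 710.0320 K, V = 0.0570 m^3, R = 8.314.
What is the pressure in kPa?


P = nRT/V = 1.5080 * 8.314 * 710.0320 / 0.0570
= 8902.0347 / 0.0570 = 156176.0477 Pa = 156.1760 kPa

156.1760 kPa


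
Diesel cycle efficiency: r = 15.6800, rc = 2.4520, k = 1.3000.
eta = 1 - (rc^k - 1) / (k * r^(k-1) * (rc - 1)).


r^(k-1) = 2.2835
rc^k = 3.2091
eta = 0.4875 = 48.7502%

48.7502%


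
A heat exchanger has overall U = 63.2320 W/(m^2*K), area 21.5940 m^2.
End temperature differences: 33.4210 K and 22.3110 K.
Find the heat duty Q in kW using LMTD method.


LMTD = 27.4929 K
Q = 63.2320 * 21.5940 * 27.4929 = 37539.6539 W = 37.5397 kW

37.5397 kW


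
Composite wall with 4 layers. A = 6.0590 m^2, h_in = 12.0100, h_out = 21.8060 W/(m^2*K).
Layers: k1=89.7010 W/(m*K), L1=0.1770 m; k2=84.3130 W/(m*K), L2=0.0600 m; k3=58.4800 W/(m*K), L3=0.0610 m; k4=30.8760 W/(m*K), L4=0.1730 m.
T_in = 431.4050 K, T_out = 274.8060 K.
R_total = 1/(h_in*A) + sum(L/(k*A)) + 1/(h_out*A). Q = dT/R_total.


R_conv_in = 1/(12.0100*6.0590) = 0.0137
R_1 = 0.1770/(89.7010*6.0590) = 0.0003
R_2 = 0.0600/(84.3130*6.0590) = 0.0001
R_3 = 0.0610/(58.4800*6.0590) = 0.0002
R_4 = 0.1730/(30.8760*6.0590) = 0.0009
R_conv_out = 1/(21.8060*6.0590) = 0.0076
R_total = 0.0229 K/W
Q = 156.5990 / 0.0229 = 6853.0638 W

R_total = 0.0229 K/W, Q = 6853.0638 W


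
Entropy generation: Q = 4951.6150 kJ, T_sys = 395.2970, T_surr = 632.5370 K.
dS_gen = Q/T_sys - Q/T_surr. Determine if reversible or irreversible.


dS_sys = 4951.6150/395.2970 = 12.5263 kJ/K
dS_surr = -4951.6150/632.5370 = -7.8282 kJ/K
dS_gen = 12.5263 - 7.8282 = 4.6981 kJ/K (irreversible)

dS_gen = 4.6981 kJ/K, irreversible


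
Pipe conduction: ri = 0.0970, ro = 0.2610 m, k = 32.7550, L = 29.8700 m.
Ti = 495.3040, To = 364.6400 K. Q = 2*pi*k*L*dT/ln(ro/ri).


dT = 130.6640 K
ln(ro/ri) = 0.9898
Q = 2*pi*32.7550*29.8700*130.6640 / 0.9898 = 811515.9446 W

811515.9446 W


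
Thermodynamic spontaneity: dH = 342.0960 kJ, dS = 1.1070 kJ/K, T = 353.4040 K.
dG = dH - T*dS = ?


T*dS = 353.4040 * 1.1070 = 391.2182 kJ
dG = 342.0960 - 391.2182 = -49.1222 kJ (spontaneous)

dG = -49.1222 kJ, spontaneous


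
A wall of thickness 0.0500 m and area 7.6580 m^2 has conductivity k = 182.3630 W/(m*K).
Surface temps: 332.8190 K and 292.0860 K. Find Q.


dT = 40.7330 K
Q = 182.3630 * 7.6580 * 40.7330 / 0.0500 = 1137701.8988 W

1137701.8988 W


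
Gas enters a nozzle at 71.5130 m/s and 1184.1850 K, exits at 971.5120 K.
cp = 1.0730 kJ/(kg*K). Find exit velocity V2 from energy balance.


dT = 212.6730 K
2*cp*1000*dT = 456396.2580
V1^2 = 5114.1092
V2 = sqrt(461510.3672) = 679.3455 m/s

679.3455 m/s


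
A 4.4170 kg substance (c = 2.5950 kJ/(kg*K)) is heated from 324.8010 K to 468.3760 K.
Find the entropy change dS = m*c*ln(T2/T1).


T2/T1 = 1.4420
ln(T2/T1) = 0.3661
dS = 4.4170 * 2.5950 * 0.3661 = 4.1958 kJ/K

4.1958 kJ/K


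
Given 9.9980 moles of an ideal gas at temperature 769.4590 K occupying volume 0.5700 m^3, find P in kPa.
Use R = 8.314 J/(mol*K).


P = nRT/V = 9.9980 * 8.314 * 769.4590 / 0.5700
= 63960.0267 / 0.5700 = 112210.5732 Pa = 112.2106 kPa

112.2106 kPa


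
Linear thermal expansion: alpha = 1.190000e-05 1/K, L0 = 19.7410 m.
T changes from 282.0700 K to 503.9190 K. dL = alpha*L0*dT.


dT = 221.8490 K
dL = 1.190000e-05 * 19.7410 * 221.8490 = 0.052116 m
L_final = 19.793116 m

dL = 0.052116 m


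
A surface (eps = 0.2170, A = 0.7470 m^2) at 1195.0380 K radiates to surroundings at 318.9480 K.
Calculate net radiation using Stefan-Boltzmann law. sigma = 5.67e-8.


T^4 = 2.0395e+12
Tsurr^4 = 1.0349e+10
Q = 0.2170 * 5.67e-8 * 0.7470 * 2.0292e+12 = 18650.0940 W

18650.0940 W


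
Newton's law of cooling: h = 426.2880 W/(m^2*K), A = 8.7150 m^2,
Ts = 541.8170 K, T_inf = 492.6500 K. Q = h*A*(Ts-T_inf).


dT = 49.1670 K
Q = 426.2880 * 8.7150 * 49.1670 = 182660.3178 W

182660.3178 W


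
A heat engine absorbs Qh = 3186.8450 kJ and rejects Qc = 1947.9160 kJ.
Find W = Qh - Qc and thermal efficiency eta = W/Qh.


W = 3186.8450 - 1947.9160 = 1238.9290 kJ
eta = 1238.9290 / 3186.8450 = 0.3888 = 38.8763%

W = 1238.9290 kJ, eta = 38.8763%


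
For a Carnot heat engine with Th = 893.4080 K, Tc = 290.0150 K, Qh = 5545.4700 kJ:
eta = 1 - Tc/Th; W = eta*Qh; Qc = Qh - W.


eta = 1 - 290.0150/893.4080 = 0.6754
W = 0.6754 * 5545.4700 = 3745.3188 kJ
Qc = 5545.4700 - 3745.3188 = 1800.1512 kJ

eta = 67.5383%, W = 3745.3188 kJ, Qc = 1800.1512 kJ


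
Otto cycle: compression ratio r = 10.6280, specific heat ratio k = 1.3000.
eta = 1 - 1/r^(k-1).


r^(k-1) = 2.0321
eta = 1 - 1/2.0321 = 0.5079 = 50.7887%

50.7887%


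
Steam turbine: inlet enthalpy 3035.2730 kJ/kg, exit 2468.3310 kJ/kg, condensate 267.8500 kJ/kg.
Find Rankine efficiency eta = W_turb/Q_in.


W = 566.9420 kJ/kg
Q_in = 2767.4230 kJ/kg
eta = 0.2049 = 20.4863%

eta = 20.4863%


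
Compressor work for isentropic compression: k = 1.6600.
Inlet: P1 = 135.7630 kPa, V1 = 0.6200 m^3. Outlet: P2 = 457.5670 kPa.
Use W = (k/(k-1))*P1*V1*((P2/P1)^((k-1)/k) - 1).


(k-1)/k = 0.3976
(P2/P1)^exp = 1.6211
W = 2.5152 * 135.7630 * 0.6200 * (1.6211 - 1) = 131.4824 kJ

131.4824 kJ


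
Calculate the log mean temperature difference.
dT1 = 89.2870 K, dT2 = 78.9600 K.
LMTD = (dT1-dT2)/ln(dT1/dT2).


dT1/dT2 = 1.1308
ln(dT1/dT2) = 0.1229
LMTD = 10.3270 / 0.1229 = 84.0177 K

84.0177 K


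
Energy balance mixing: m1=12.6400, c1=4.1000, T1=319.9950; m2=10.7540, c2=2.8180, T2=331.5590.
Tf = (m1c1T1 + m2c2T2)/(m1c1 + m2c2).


num = 26631.2408
den = 82.1288
Tf = 324.2620 K

324.2620 K


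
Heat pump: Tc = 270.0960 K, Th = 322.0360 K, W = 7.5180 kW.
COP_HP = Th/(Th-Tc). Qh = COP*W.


COP = 322.0360 / 51.9400 = 6.2002
Qh = 6.2002 * 7.5180 = 46.6128 kW

COP = 6.2002, Qh = 46.6128 kW


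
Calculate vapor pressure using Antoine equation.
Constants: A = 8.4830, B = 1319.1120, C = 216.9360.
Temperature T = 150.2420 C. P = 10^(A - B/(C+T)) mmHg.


C+T = 367.1780
B/(C+T) = 3.5926
log10(P) = 8.4830 - 3.5926 = 4.8904
P = 10^4.8904 = 77701.9321 mmHg

77701.9321 mmHg


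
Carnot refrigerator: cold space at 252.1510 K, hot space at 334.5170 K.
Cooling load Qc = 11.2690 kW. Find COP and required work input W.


COP = 252.1510 / 82.3660 = 3.0613
W = 11.2690 / 3.0613 = 3.6811 kW

COP = 3.0613, W = 3.6811 kW


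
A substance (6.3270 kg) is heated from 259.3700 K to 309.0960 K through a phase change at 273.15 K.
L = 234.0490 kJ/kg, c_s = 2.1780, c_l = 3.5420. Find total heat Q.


Q1 (sensible, solid) = 6.3270 * 2.1780 * 13.7800 = 189.8912 kJ
Q2 (latent) = 6.3270 * 234.0490 = 1480.8280 kJ
Q3 (sensible, liquid) = 6.3270 * 3.5420 * 35.9460 = 805.5583 kJ
Q_total = 2476.2775 kJ

2476.2775 kJ


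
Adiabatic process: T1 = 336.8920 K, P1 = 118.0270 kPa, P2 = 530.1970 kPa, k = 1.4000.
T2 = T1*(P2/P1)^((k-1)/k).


(k-1)/k = 0.2857
(P2/P1)^exp = 1.5361
T2 = 336.8920 * 1.5361 = 517.4956 K

517.4956 K


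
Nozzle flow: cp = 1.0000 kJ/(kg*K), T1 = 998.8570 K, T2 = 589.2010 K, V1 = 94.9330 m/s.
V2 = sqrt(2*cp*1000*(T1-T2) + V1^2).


dT = 409.6560 K
2*cp*1000*dT = 819312.0000
V1^2 = 9012.2745
V2 = sqrt(828324.2745) = 910.1232 m/s

910.1232 m/s


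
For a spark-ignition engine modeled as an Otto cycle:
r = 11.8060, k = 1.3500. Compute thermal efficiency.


r^(k-1) = 2.3727
eta = 1 - 1/2.3727 = 0.5785 = 57.8533%

57.8533%


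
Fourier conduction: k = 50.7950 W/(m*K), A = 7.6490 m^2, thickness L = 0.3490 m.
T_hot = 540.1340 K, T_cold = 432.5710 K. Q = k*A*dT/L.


dT = 107.5630 K
Q = 50.7950 * 7.6490 * 107.5630 / 0.3490 = 119746.5763 W

119746.5763 W


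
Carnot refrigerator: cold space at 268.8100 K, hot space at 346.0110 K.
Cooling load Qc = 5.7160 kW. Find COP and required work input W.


COP = 268.8100 / 77.2010 = 3.4819
W = 5.7160 / 3.4819 = 1.6416 kW

COP = 3.4819, W = 1.6416 kW


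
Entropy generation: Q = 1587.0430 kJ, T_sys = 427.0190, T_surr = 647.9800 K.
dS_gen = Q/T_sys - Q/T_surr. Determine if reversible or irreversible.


dS_sys = 1587.0430/427.0190 = 3.7166 kJ/K
dS_surr = -1587.0430/647.9800 = -2.4492 kJ/K
dS_gen = 3.7166 - 2.4492 = 1.2673 kJ/K (irreversible)

dS_gen = 1.2673 kJ/K, irreversible


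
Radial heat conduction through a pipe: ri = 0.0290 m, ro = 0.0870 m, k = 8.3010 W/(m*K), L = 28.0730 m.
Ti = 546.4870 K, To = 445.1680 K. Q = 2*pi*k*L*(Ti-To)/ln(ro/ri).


dT = 101.3190 K
ln(ro/ri) = 1.0986
Q = 2*pi*8.3010*28.0730*101.3190 / 1.0986 = 135034.7517 W

135034.7517 W


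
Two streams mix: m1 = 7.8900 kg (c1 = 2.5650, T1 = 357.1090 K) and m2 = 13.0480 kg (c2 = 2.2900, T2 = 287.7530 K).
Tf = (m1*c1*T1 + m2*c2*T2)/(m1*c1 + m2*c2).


num = 15825.1550
den = 50.1178
Tf = 315.7594 K

315.7594 K


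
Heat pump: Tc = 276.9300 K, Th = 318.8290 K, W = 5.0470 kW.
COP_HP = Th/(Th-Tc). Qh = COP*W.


COP = 318.8290 / 41.8990 = 7.6095
Qh = 7.6095 * 5.0470 = 38.4050 kW

COP = 7.6095, Qh = 38.4050 kW


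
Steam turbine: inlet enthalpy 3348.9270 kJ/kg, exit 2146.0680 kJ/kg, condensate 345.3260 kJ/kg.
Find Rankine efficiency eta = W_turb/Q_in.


W = 1202.8590 kJ/kg
Q_in = 3003.6010 kJ/kg
eta = 0.4005 = 40.0472%

eta = 40.0472%


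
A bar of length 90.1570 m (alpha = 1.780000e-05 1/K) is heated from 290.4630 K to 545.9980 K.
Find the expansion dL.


dT = 255.5350 K
dL = 1.780000e-05 * 90.1570 * 255.5350 = 0.410081 m
L_final = 90.567081 m

dL = 0.410081 m


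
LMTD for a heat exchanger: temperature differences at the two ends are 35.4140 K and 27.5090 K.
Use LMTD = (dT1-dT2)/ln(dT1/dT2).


dT1/dT2 = 1.2874
ln(dT1/dT2) = 0.2526
LMTD = 7.9050 / 0.2526 = 31.2953 K

31.2953 K


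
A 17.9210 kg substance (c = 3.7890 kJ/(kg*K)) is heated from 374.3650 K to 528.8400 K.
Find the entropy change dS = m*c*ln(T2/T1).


T2/T1 = 1.4126
ln(T2/T1) = 0.3455
dS = 17.9210 * 3.7890 * 0.3455 = 23.4573 kJ/K

23.4573 kJ/K


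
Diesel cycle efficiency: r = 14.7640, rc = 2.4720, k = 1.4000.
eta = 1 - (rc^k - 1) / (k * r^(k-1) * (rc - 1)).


r^(k-1) = 2.9355
rc^k = 3.5503
eta = 0.5784 = 57.8422%

57.8422%


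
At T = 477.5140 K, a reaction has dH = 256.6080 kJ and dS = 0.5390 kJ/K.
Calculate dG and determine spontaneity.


T*dS = 477.5140 * 0.5390 = 257.3800 kJ
dG = 256.6080 - 257.3800 = -0.7720 kJ (spontaneous)

dG = -0.7720 kJ, spontaneous


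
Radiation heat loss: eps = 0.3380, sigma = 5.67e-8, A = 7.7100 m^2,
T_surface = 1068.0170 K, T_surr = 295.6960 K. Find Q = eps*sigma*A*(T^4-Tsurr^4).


T^4 = 1.3011e+12
Tsurr^4 = 7.6451e+09
Q = 0.3380 * 5.67e-8 * 7.7100 * 1.2935e+12 = 191120.5704 W

191120.5704 W


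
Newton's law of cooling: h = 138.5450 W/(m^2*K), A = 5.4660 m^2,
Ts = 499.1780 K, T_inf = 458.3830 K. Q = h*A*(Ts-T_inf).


dT = 40.7950 K
Q = 138.5450 * 5.4660 * 40.7950 = 30893.5219 W

30893.5219 W


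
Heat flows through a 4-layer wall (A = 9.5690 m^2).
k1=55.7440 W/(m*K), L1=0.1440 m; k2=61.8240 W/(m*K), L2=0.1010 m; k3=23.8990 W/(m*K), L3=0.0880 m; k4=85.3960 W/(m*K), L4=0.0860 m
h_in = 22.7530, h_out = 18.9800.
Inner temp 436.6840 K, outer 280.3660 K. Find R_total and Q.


R_conv_in = 1/(22.7530*9.5690) = 0.0046
R_1 = 0.1440/(55.7440*9.5690) = 0.0003
R_2 = 0.1010/(61.8240*9.5690) = 0.0002
R_3 = 0.0880/(23.8990*9.5690) = 0.0004
R_4 = 0.0860/(85.3960*9.5690) = 0.0001
R_conv_out = 1/(18.9800*9.5690) = 0.0055
R_total = 0.0110 K/W
Q = 156.3180 / 0.0110 = 14172.4306 W

R_total = 0.0110 K/W, Q = 14172.4306 W


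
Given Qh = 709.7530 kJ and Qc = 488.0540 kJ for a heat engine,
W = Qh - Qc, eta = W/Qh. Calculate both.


W = 709.7530 - 488.0540 = 221.6990 kJ
eta = 221.6990 / 709.7530 = 0.3124 = 31.2361%

W = 221.6990 kJ, eta = 31.2361%


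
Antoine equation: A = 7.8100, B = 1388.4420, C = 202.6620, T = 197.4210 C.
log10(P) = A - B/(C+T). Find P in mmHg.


C+T = 400.0830
B/(C+T) = 3.4704
log10(P) = 7.8100 - 3.4704 = 4.3396
P = 10^4.3396 = 21858.2357 mmHg

21858.2357 mmHg


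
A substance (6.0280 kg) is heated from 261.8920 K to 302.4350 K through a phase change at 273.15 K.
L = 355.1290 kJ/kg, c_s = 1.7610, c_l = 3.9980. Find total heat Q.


Q1 (sensible, solid) = 6.0280 * 1.7610 * 11.2580 = 119.5071 kJ
Q2 (latent) = 6.0280 * 355.1290 = 2140.7176 kJ
Q3 (sensible, liquid) = 6.0280 * 3.9980 * 29.2850 = 705.7669 kJ
Q_total = 2965.9916 kJ

2965.9916 kJ


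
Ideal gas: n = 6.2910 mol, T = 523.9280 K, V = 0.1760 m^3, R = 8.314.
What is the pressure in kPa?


P = nRT/V = 6.2910 * 8.314 * 523.9280 / 0.1760
= 27403.2021 / 0.1760 = 155700.0121 Pa = 155.7000 kPa

155.7000 kPa


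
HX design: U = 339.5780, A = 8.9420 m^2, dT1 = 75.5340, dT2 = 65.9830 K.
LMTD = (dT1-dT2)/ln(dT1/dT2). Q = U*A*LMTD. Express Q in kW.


LMTD = 70.6509 K
Q = 339.5780 * 8.9420 * 70.6509 = 214532.0252 W = 214.5320 kW

214.5320 kW


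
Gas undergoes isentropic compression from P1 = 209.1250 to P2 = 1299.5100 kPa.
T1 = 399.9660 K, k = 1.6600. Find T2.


(k-1)/k = 0.3976
(P2/P1)^exp = 2.0675
T2 = 399.9660 * 2.0675 = 826.9149 K

826.9149 K


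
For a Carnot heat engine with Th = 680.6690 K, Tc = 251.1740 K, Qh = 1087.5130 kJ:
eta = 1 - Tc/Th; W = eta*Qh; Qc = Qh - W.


eta = 1 - 251.1740/680.6690 = 0.6310
W = 0.6310 * 1087.5130 = 686.2093 kJ
Qc = 1087.5130 - 686.2093 = 401.3037 kJ

eta = 63.0990%, W = 686.2093 kJ, Qc = 401.3037 kJ


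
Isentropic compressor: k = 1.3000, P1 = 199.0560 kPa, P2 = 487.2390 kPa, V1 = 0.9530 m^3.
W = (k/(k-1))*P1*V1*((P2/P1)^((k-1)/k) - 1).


(k-1)/k = 0.2308
(P2/P1)^exp = 1.2295
W = 4.3333 * 199.0560 * 0.9530 * (1.2295 - 1) = 188.6265 kJ

188.6265 kJ


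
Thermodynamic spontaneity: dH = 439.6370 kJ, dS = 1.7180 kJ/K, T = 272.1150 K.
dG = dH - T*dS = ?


T*dS = 272.1150 * 1.7180 = 467.4936 kJ
dG = 439.6370 - 467.4936 = -27.8566 kJ (spontaneous)

dG = -27.8566 kJ, spontaneous


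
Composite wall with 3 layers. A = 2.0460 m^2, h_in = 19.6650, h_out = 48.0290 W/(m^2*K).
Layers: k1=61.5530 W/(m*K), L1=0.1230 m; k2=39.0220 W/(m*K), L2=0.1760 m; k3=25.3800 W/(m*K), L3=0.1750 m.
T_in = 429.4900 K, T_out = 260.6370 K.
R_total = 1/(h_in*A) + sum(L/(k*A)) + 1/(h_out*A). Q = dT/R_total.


R_conv_in = 1/(19.6650*2.0460) = 0.0249
R_1 = 0.1230/(61.5530*2.0460) = 0.0010
R_2 = 0.1760/(39.0220*2.0460) = 0.0022
R_3 = 0.1750/(25.3800*2.0460) = 0.0034
R_conv_out = 1/(48.0290*2.0460) = 0.0102
R_total = 0.0416 K/W
Q = 168.8530 / 0.0416 = 4060.7474 W

R_total = 0.0416 K/W, Q = 4060.7474 W


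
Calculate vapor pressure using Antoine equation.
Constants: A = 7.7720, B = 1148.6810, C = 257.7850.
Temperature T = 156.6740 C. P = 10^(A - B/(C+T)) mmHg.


C+T = 414.4590
B/(C+T) = 2.7715
log10(P) = 7.7720 - 2.7715 = 5.0005
P = 10^5.0005 = 100110.8119 mmHg

100110.8119 mmHg


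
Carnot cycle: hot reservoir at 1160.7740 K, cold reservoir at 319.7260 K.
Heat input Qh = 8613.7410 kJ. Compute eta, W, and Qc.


eta = 1 - 319.7260/1160.7740 = 0.7246
W = 0.7246 * 8613.7410 = 6241.1543 kJ
Qc = 8613.7410 - 6241.1543 = 2372.5867 kJ

eta = 72.4558%, W = 6241.1543 kJ, Qc = 2372.5867 kJ


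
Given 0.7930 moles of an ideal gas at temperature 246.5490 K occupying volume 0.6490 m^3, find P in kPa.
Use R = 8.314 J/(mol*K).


P = nRT/V = 0.7930 * 8.314 * 246.5490 / 0.6490
= 1625.4981 / 0.6490 = 2504.6195 Pa = 2.5046 kPa

2.5046 kPa


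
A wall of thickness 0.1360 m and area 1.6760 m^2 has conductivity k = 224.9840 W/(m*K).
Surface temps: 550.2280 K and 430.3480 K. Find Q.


dT = 119.8800 K
Q = 224.9840 * 1.6760 * 119.8800 / 0.1360 = 332378.9213 W

332378.9213 W


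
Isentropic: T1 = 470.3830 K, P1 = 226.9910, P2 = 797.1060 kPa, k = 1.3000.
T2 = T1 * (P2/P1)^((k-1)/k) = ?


(k-1)/k = 0.2308
(P2/P1)^exp = 1.3362
T2 = 470.3830 * 1.3362 = 628.5473 K

628.5473 K


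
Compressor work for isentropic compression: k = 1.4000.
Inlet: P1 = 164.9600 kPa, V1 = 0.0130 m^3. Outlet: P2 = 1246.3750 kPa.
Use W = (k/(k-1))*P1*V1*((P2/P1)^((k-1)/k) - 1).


(k-1)/k = 0.2857
(P2/P1)^exp = 1.7821
W = 3.5000 * 164.9600 * 0.0130 * (1.7821 - 1) = 5.8703 kJ

5.8703 kJ


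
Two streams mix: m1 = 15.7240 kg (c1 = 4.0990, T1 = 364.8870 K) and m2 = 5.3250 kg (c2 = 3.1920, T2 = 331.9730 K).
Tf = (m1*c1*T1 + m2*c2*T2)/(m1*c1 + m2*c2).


num = 29160.6215
den = 81.4501
Tf = 358.0183 K

358.0183 K


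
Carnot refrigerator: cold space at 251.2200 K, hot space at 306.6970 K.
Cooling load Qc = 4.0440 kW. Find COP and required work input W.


COP = 251.2200 / 55.4770 = 4.5284
W = 4.0440 / 4.5284 = 0.8930 kW

COP = 4.5284, W = 0.8930 kW


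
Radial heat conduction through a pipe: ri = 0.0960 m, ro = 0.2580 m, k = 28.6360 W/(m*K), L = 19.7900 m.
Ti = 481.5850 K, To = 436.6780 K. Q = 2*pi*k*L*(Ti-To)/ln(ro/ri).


dT = 44.9070 K
ln(ro/ri) = 0.9886
Q = 2*pi*28.6360*19.7900*44.9070 / 0.9886 = 161743.3553 W

161743.3553 W


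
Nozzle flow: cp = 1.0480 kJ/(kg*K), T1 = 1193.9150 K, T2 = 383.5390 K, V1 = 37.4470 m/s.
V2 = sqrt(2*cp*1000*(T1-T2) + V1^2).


dT = 810.3760 K
2*cp*1000*dT = 1698548.0960
V1^2 = 1402.2778
V2 = sqrt(1699950.3738) = 1303.8215 m/s

1303.8215 m/s


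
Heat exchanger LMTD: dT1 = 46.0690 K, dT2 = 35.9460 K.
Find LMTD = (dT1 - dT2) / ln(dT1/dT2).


dT1/dT2 = 1.2816
ln(dT1/dT2) = 0.2481
LMTD = 10.1230 / 0.2481 = 40.7984 K

40.7984 K


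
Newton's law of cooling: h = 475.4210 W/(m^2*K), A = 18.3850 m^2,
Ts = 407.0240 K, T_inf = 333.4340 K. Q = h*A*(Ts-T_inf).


dT = 73.5900 K
Q = 475.4210 * 18.3850 * 73.5900 = 643221.8641 W

643221.8641 W


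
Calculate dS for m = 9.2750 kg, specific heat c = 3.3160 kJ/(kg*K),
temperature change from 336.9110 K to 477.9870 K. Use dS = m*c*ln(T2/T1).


T2/T1 = 1.4187
ln(T2/T1) = 0.3498
dS = 9.2750 * 3.3160 * 0.3498 = 10.7573 kJ/K

10.7573 kJ/K


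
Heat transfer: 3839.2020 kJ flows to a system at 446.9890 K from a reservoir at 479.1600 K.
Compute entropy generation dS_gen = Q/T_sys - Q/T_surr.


dS_sys = 3839.2020/446.9890 = 8.5890 kJ/K
dS_surr = -3839.2020/479.1600 = -8.0124 kJ/K
dS_gen = 8.5890 - 8.0124 = 0.5767 kJ/K (irreversible)

dS_gen = 0.5767 kJ/K, irreversible


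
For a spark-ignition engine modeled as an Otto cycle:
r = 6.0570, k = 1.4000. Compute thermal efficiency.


r^(k-1) = 2.0554
eta = 1 - 1/2.0554 = 0.5135 = 51.3484%

51.3484%


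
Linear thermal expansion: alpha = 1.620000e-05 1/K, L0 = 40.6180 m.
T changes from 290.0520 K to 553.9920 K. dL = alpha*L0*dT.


dT = 263.9400 K
dL = 1.620000e-05 * 40.6180 * 263.9400 = 0.173676 m
L_final = 40.791676 m

dL = 0.173676 m


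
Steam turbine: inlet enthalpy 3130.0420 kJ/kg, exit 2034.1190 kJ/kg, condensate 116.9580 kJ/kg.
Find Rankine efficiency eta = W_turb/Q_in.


W = 1095.9230 kJ/kg
Q_in = 3013.0840 kJ/kg
eta = 0.3637 = 36.3721%

eta = 36.3721%


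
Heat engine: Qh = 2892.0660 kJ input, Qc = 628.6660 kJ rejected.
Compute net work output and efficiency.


W = 2892.0660 - 628.6660 = 2263.4000 kJ
eta = 2263.4000 / 2892.0660 = 0.7826 = 78.2624%

W = 2263.4000 kJ, eta = 78.2624%


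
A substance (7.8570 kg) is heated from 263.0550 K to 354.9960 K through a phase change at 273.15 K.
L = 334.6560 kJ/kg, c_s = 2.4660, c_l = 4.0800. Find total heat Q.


Q1 (sensible, solid) = 7.8570 * 2.4660 * 10.0950 = 195.5943 kJ
Q2 (latent) = 7.8570 * 334.6560 = 2629.3922 kJ
Q3 (sensible, liquid) = 7.8570 * 4.0800 * 81.8460 = 2623.7012 kJ
Q_total = 5448.6877 kJ

5448.6877 kJ


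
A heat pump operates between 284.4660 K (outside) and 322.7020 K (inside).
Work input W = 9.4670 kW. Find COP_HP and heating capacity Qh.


COP = 322.7020 / 38.2360 = 8.4397
Qh = 8.4397 * 9.4670 = 79.8990 kW

COP = 8.4397, Qh = 79.8990 kW


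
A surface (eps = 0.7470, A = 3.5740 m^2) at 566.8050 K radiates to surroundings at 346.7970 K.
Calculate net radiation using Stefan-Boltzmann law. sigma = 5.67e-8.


T^4 = 1.0321e+11
Tsurr^4 = 1.4464e+10
Q = 0.7470 * 5.67e-8 * 3.5740 * 8.8749e+10 = 13434.4505 W

13434.4505 W


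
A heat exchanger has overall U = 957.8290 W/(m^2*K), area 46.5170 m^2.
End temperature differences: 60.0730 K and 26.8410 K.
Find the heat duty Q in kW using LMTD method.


LMTD = 41.2497 K
Q = 957.8290 * 46.5170 * 41.2497 = 1837894.4755 W = 1837.8945 kW

1837.8945 kW


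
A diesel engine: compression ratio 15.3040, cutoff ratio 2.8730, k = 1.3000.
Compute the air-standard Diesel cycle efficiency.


r^(k-1) = 2.2669
rc^k = 3.9431
eta = 0.4668 = 46.6812%

46.6812%


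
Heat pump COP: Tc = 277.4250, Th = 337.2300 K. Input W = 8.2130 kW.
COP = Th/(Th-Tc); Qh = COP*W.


COP = 337.2300 / 59.8050 = 5.6388
Qh = 5.6388 * 8.2130 = 46.3117 kW

COP = 5.6388, Qh = 46.3117 kW


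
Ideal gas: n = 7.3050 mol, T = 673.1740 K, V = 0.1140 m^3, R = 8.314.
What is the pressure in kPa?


P = nRT/V = 7.3050 * 8.314 * 673.1740 / 0.1140
= 40884.3949 / 0.1140 = 358635.0429 Pa = 358.6350 kPa

358.6350 kPa


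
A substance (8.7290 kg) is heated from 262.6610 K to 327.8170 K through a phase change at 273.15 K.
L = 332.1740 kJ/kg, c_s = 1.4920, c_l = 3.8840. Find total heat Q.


Q1 (sensible, solid) = 8.7290 * 1.4920 * 10.4890 = 136.6053 kJ
Q2 (latent) = 8.7290 * 332.1740 = 2899.5468 kJ
Q3 (sensible, liquid) = 8.7290 * 3.8840 * 54.6670 = 1853.3991 kJ
Q_total = 4889.5512 kJ

4889.5512 kJ


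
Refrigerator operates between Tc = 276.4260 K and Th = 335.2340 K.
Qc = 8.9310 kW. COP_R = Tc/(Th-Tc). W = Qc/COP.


COP = 276.4260 / 58.8080 = 4.7005
W = 8.9310 / 4.7005 = 1.9000 kW

COP = 4.7005, W = 1.9000 kW


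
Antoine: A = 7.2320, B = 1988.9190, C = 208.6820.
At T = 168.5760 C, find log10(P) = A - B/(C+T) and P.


C+T = 377.2580
B/(C+T) = 5.2720
log10(P) = 7.2320 - 5.2720 = 1.9600
P = 10^1.9600 = 91.1928 mmHg

91.1928 mmHg


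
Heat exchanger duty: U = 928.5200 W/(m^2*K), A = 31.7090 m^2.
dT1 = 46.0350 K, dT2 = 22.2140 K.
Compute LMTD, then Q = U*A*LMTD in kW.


LMTD = 32.6907 K
Q = 928.5200 * 31.7090 * 32.6907 = 962492.5832 W = 962.4926 kW

962.4926 kW


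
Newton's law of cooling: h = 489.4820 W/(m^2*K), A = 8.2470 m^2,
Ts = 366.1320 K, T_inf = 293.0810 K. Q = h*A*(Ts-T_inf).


dT = 73.0510 K
Q = 489.4820 * 8.2470 * 73.0510 = 294889.2126 W

294889.2126 W


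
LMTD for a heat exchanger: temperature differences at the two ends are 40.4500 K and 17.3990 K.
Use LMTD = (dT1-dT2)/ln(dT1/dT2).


dT1/dT2 = 2.3248
ln(dT1/dT2) = 0.8437
LMTD = 23.0510 / 0.8437 = 27.3228 K

27.3228 K


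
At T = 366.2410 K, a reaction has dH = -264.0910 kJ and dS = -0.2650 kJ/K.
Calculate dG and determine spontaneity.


T*dS = 366.2410 * -0.2650 = -97.0539 kJ
dG = -264.0910 + 97.0539 = -167.0371 kJ (spontaneous)

dG = -167.0371 kJ, spontaneous


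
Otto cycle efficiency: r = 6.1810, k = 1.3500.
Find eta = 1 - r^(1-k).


r^(k-1) = 1.8918
eta = 1 - 1/1.8918 = 0.4714 = 47.1397%

47.1397%


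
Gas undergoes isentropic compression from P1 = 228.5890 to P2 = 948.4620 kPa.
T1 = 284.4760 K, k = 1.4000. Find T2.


(k-1)/k = 0.2857
(P2/P1)^exp = 1.5016
T2 = 284.4760 * 1.5016 = 427.1761 K

427.1761 K


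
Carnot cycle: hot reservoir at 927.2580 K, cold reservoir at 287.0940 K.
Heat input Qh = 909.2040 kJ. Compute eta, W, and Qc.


eta = 1 - 287.0940/927.2580 = 0.6904
W = 0.6904 * 909.2040 = 627.6998 kJ
Qc = 909.2040 - 627.6998 = 281.5042 kJ

eta = 69.0384%, W = 627.6998 kJ, Qc = 281.5042 kJ


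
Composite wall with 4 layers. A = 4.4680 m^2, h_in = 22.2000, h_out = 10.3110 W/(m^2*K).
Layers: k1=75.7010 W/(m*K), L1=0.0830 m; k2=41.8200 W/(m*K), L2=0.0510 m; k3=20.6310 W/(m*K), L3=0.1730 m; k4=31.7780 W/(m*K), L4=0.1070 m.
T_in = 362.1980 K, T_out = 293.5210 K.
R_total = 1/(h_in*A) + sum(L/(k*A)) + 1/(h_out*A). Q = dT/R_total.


R_conv_in = 1/(22.2000*4.4680) = 0.0101
R_1 = 0.0830/(75.7010*4.4680) = 0.0002
R_2 = 0.0510/(41.8200*4.4680) = 0.0003
R_3 = 0.1730/(20.6310*4.4680) = 0.0019
R_4 = 0.1070/(31.7780*4.4680) = 0.0008
R_conv_out = 1/(10.3110*4.4680) = 0.0217
R_total = 0.0349 K/W
Q = 68.6770 / 0.0349 = 1965.7533 W

R_total = 0.0349 K/W, Q = 1965.7533 W


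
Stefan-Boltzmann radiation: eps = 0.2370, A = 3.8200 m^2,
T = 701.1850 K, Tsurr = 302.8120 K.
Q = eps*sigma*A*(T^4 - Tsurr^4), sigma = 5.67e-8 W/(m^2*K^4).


T^4 = 2.4173e+11
Tsurr^4 = 8.4080e+09
Q = 0.2370 * 5.67e-8 * 3.8200 * 2.3332e+11 = 11977.0644 W

11977.0644 W


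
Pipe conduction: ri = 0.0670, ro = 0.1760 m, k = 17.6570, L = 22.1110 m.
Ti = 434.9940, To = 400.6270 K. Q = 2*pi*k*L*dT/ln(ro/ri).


dT = 34.3670 K
ln(ro/ri) = 0.9658
Q = 2*pi*17.6570*22.1110*34.3670 / 0.9658 = 87289.7943 W

87289.7943 W


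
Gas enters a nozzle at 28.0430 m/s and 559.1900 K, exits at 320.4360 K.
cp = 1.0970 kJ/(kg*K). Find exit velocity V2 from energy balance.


dT = 238.7540 K
2*cp*1000*dT = 523826.2760
V1^2 = 786.4098
V2 = sqrt(524612.6858) = 724.3015 m/s

724.3015 m/s


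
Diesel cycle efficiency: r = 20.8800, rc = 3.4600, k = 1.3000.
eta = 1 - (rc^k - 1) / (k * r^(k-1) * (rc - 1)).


r^(k-1) = 2.4884
rc^k = 5.0211
eta = 0.4947 = 49.4702%

49.4702%


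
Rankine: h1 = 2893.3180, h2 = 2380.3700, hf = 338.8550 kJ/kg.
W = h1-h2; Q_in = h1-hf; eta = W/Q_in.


W = 512.9480 kJ/kg
Q_in = 2554.4630 kJ/kg
eta = 0.2008 = 20.0805%

eta = 20.0805%


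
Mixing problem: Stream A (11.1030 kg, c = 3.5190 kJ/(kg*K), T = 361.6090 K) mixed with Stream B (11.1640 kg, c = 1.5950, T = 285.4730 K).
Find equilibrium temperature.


num = 19211.8883
den = 56.8780
Tf = 337.7734 K

337.7734 K


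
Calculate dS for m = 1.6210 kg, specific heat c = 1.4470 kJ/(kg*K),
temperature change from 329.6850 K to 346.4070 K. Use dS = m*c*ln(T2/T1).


T2/T1 = 1.0507
ln(T2/T1) = 0.0495
dS = 1.6210 * 1.4470 * 0.0495 = 0.1161 kJ/K

0.1161 kJ/K


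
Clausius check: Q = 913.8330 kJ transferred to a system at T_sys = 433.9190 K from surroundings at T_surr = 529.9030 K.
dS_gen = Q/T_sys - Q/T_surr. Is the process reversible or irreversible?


dS_sys = 913.8330/433.9190 = 2.1060 kJ/K
dS_surr = -913.8330/529.9030 = -1.7245 kJ/K
dS_gen = 2.1060 - 1.7245 = 0.3815 kJ/K (irreversible)

dS_gen = 0.3815 kJ/K, irreversible


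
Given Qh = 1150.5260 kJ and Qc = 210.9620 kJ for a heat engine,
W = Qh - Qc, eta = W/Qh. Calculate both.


W = 1150.5260 - 210.9620 = 939.5640 kJ
eta = 939.5640 / 1150.5260 = 0.8166 = 81.6639%

W = 939.5640 kJ, eta = 81.6639%


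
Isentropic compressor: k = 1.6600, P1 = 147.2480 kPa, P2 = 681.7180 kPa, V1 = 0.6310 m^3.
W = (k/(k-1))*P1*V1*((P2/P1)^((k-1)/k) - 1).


(k-1)/k = 0.3976
(P2/P1)^exp = 1.8392
W = 2.5152 * 147.2480 * 0.6310 * (1.8392 - 1) = 196.1035 kJ

196.1035 kJ


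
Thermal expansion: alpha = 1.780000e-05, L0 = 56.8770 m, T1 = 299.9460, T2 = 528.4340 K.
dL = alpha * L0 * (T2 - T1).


dT = 228.4880 K
dL = 1.780000e-05 * 56.8770 * 228.4880 = 0.231324 m
L_final = 57.108324 m

dL = 0.231324 m


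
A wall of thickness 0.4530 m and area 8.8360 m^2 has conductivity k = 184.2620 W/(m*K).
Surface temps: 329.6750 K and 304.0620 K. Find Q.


dT = 25.6130 K
Q = 184.2620 * 8.8360 * 25.6130 / 0.4530 = 92056.3466 W

92056.3466 W


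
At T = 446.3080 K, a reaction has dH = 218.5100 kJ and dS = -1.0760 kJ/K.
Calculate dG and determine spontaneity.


T*dS = 446.3080 * -1.0760 = -480.2274 kJ
dG = 218.5100 + 480.2274 = 698.7374 kJ (non-spontaneous)

dG = 698.7374 kJ, non-spontaneous


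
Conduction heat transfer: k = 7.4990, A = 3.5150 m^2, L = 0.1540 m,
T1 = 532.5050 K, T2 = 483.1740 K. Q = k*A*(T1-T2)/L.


dT = 49.3310 K
Q = 7.4990 * 3.5150 * 49.3310 / 0.1540 = 8443.6045 W

8443.6045 W


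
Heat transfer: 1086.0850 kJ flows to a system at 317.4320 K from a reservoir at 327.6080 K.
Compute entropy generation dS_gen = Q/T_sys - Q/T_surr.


dS_sys = 1086.0850/317.4320 = 3.4215 kJ/K
dS_surr = -1086.0850/327.6080 = -3.3152 kJ/K
dS_gen = 3.4215 - 3.3152 = 0.1063 kJ/K (irreversible)

dS_gen = 0.1063 kJ/K, irreversible


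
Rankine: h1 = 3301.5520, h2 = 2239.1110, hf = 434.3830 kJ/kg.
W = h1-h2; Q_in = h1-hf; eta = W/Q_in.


W = 1062.4410 kJ/kg
Q_in = 2867.1690 kJ/kg
eta = 0.3706 = 37.0554%

eta = 37.0554%


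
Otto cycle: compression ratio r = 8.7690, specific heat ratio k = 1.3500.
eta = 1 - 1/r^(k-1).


r^(k-1) = 2.1381
eta = 1 - 1/2.1381 = 0.5323 = 53.2300%

53.2300%


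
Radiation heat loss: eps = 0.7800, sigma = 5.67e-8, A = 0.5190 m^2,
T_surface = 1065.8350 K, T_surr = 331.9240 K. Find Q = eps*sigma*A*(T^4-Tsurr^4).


T^4 = 1.2905e+12
Tsurr^4 = 1.2138e+10
Q = 0.7800 * 5.67e-8 * 0.5190 * 1.2784e+12 = 29342.7437 W

29342.7437 W


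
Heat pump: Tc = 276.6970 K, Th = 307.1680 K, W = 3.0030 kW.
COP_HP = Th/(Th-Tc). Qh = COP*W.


COP = 307.1680 / 30.4710 = 10.0807
Qh = 10.0807 * 3.0030 = 30.2722 kW

COP = 10.0807, Qh = 30.2722 kW


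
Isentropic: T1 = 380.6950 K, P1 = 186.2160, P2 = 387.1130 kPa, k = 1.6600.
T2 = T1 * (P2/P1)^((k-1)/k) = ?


(k-1)/k = 0.3976
(P2/P1)^exp = 1.3377
T2 = 380.6950 * 1.3377 = 509.2601 K

509.2601 K


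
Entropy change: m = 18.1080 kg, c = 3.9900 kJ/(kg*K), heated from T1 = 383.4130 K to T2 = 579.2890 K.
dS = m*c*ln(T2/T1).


T2/T1 = 1.5109
ln(T2/T1) = 0.4127
dS = 18.1080 * 3.9900 * 0.4127 = 29.8171 kJ/K

29.8171 kJ/K


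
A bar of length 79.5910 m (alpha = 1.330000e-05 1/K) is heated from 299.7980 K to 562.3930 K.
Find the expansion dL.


dT = 262.5950 K
dL = 1.330000e-05 * 79.5910 * 262.5950 = 0.277973 m
L_final = 79.868973 m

dL = 0.277973 m


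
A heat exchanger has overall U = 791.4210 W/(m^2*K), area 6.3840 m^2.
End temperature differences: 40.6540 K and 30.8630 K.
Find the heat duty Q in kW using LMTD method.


LMTD = 35.5340 K
Q = 791.4210 * 6.3840 * 35.5340 = 179532.9398 W = 179.5329 kW

179.5329 kW


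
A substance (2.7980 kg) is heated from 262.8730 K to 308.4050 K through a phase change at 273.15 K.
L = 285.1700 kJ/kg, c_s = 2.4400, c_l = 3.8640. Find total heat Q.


Q1 (sensible, solid) = 2.7980 * 2.4400 * 10.2770 = 70.1623 kJ
Q2 (latent) = 2.7980 * 285.1700 = 797.9057 kJ
Q3 (sensible, liquid) = 2.7980 * 3.8640 * 35.2550 = 381.1584 kJ
Q_total = 1249.2264 kJ

1249.2264 kJ
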